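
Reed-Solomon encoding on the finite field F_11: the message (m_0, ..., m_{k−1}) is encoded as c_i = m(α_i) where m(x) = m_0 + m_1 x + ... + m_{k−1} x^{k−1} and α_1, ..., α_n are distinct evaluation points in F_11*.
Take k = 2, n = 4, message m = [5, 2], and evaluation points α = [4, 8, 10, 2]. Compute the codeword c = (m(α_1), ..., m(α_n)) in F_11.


c = [2, 10, 3, 9]

Message polynomial: m(x) = 5 + 2·x (mod 11).
For each evaluation point α_i, compute m(α_i) mod 11:
  α_1 = 4: Horner steps 2 → 2, so m(4) = 2.
  α_2 = 8: Horner steps 2 → 10, so m(8) = 10.
  α_3 = 10: Horner steps 2 → 3, so m(10) = 3.
  α_4 = 2: Horner steps 2 → 9, so m(2) = 9.
Codeword c = [2, 10, 3, 9] ∈ F_11^4.


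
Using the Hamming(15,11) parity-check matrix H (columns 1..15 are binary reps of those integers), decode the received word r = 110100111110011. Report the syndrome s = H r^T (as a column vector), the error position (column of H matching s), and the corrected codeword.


s = (0, 0, 0, 1)^T, error position = 1, corrected codeword c = 010100111110011

Compute s = H r^T mod 2 one row at a time:
  s_1 = 1 + 1 + 1 + 1 + 0 + 0 + 1 + 1 = 6 ≡ 0 (mod 2).
  s_2 = 1 + 0 + 0 + 1 + 0 + 0 + 1 + 1 = 4 ≡ 0 (mod 2).
  s_3 = 1 + 0 + 0 + 1 + 1 + 1 + 1 + 1 = 6 ≡ 0 (mod 2).
  s_4 = 1 + 0 + 0 + 1 + 1 + 1 + 0 + 1 = 5 ≡ 1 (mod 2).
s = (0, 0, 0, 1)^T — this equals column 1 of H (binary 0001), so error is at position 1.
Correct: flip bit 1 of r = 110100111110011 to get c = 010100111110011.


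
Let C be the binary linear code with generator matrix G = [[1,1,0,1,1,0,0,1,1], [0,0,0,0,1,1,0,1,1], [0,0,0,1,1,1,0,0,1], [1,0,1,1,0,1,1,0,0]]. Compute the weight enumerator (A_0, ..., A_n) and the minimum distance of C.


Weight distribution: A_0 = 1, A_2 = 1, A_3 = 1, A_4 = 5, A_5 = 4, A_6 = 1, A_7 = 3. Minimum distance d = 2.

Enumerate all 2^4 = 16 messages m ∈ F_2^4.
For each, compute codeword c = mG in F_2^9, then tally its weight.
  m = 0000 → c = 000000000, weight = 0.
  m = 1000 → c = 110110011, weight = 6.
  m = 0100 → c = 000011011, weight = 4.
  m = 1100 → c = 110101000, weight = 4.
  m = 0010 → c = 000111001, weight = 4.
  m = 1010 → c = 110001010, weight = 4.
  m = 0110 → c = 000100010, weight = 2.
  m = 1110 → c = 110010001, weight = 4.
  m = 0001 → c = 101101100, weight = 5.
  m = 1001 → c = 011011111, weight = 7.
  m = 0101 → c = 101110111, weight = 7.
  m = 1101 → c = 011000100, weight = 3.
  m = 0011 → c = 101010101, weight = 5.
  m = 1011 → c = 011100110, weight = 5.
  m = 0111 → c = 101001110, weight = 5.
  m = 1111 → c = 011111101, weight = 7.
Tally weights:
  weight 0: 1 codewords.
  weight 2: 1 codewords.
  weight 3: 1 codewords.
  weight 4: 5 codewords.
  weight 5: 4 codewords.
  weight 6: 1 codewords.
  weight 7: 3 codewords.
Minimum distance d = smallest w > 0 with A_w > 0 = 2.
Sanity: Σ A_w = 16 = 2^4 = 16 ✓.


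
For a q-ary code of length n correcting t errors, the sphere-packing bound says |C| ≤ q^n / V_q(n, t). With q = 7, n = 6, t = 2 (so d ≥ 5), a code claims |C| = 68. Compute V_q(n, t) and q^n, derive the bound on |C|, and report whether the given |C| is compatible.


V_q(n, t) = 577, q^n = 117649, Hamming bound = 203, |C| = 68 ≤ bound (satisfied).

Step 1: Compute V_q(n, t) = Σ_{j=0}^2 C(n, j) (q−1)^j.
  j = 0: C(6,0)·(6)^0 = 1·1 = 1.
  j = 1: C(6,1)·(6)^1 = 6·6 = 36.
  j = 2: C(6,2)·(6)^2 = 15·36 = 540.
  V_q(n, t) = 1 + 36 + 540 = 577.
Step 2: q^n = 7^6 = 117649.
Step 3: Hamming bound ⌊q^n / V_q(n,t)⌋ = ⌊117649/577⌋ = 203.
Step 4: Compare |C| = 68 to 203: satisfied.
The claimed |C| lies below the Hamming bound.


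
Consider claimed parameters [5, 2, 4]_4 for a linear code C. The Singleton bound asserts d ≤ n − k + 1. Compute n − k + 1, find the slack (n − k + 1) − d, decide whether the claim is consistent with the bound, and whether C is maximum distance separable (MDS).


Singleton RHS = n − k + 1 = 4, slack = 0, bound satisfied, MDS.

Singleton bound: d ≤ n − k + 1.
Here n = 5, k = 2, so n − k + 1 = 4.
Given d = 4, check d ≤ 4: YES.
Slack = (n − k + 1) − d = 0.
The code is MDS (slack = 0).
Description: the claimed parameters are [5, 2, 4]_4; such a code would be MDS (meets Singleton bound).


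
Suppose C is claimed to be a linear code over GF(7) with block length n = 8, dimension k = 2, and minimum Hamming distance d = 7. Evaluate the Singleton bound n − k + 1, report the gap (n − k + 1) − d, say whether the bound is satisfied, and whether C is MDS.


Singleton RHS = n − k + 1 = 7, slack = 0, bound satisfied, MDS.

Singleton bound: d ≤ n − k + 1.
Here n = 8, k = 2, so n − k + 1 = 7.
Given d = 7, check d ≤ 7: YES.
Slack = (n − k + 1) − d = 0.
The code is MDS (slack = 0).
Description: the claimed parameters are [8, 2, 7]_7; such a code would be MDS (meets Singleton bound).


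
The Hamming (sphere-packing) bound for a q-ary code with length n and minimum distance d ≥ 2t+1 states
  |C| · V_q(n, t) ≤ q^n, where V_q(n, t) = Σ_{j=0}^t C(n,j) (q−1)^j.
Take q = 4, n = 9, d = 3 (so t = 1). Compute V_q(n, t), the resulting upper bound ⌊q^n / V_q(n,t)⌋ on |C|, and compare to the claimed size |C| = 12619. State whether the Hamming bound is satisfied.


V_q(n, t) = 28, q^n = 262144, Hamming bound = 9362, |C| = 12619 > bound (violated).

Step 1: Compute V_q(n, t) = Σ_{j=0}^1 C(n, j) (q−1)^j.
  j = 0: C(9,0)·(3)^0 = 1·1 = 1.
  j = 1: C(9,1)·(3)^1 = 9·3 = 27.
  V_q(n, t) = 1 + 27 = 28.
Step 2: q^n = 4^9 = 262144.
Step 3: Hamming bound ⌊q^n / V_q(n,t)⌋ = ⌊262144/28⌋ = 9362.
Step 4: Compare |C| = 12619 to 9362: violated.
The claimed |C| lies above the Hamming bound, so no 4-ary code of length 9 with d ≥ 3 can have 12619 codewords.


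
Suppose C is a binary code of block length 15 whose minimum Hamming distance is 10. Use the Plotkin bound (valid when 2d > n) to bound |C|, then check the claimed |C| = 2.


Plotkin bound M ≤ 4; given |C| = 2 ≤ bound (satisfied).

Check applicability: 2d = 20, n = 15.
2d − n = 5 > 0, so Plotkin applies.
Compute d/(2d−n) = 10/5 ≈ 2.0000.
⌊d/(2d−n)⌋ = 2.
Plotkin bound: M ≤ 2·2 = 4.
Given |C| = 2, check: satisfied.
This |C| is below the Plotkin bound.


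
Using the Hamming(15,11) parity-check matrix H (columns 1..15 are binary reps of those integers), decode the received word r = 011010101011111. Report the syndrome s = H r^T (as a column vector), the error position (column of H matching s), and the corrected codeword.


s = (0, 0, 0, 1)^T, error position = 1, corrected codeword c = 111010101011111

Compute s = H r^T mod 2 one row at a time:
  s_1 = 0 + 1 + 0 + 1 + 1 + 1 + 1 + 1 = 6 ≡ 0 (mod 2).
  s_2 = 0 + 1 + 0 + 1 + 1 + 1 + 1 + 1 = 6 ≡ 0 (mod 2).
  s_3 = 1 + 1 + 0 + 1 + 0 + 1 + 1 + 1 = 6 ≡ 0 (mod 2).
  s_4 = 0 + 1 + 1 + 1 + 1 + 1 + 1 + 1 = 7 ≡ 1 (mod 2).
s = (0, 0, 0, 1)^T — this equals column 1 of H (binary 0001), so error is at position 1.
Correct: flip bit 1 of r = 011010101011111 to get c = 111010101011111.


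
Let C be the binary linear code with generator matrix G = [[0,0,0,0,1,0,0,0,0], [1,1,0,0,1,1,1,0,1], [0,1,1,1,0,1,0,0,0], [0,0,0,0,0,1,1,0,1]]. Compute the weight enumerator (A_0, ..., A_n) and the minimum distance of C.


Weight distribution: A_0 = 1, A_1 = 1, A_2 = 1, A_3 = 2, A_4 = 3, A_5 = 5, A_6 = 3. Minimum distance d = 1.

Enumerate all 2^4 = 16 messages m ∈ F_2^4.
For each, compute codeword c = mG in F_2^9, then tally its weight.
  m = 0000 → c = 000000000, weight = 0.
  m = 1000 → c = 000010000, weight = 1.
  m = 0100 → c = 110011101, weight = 6.
  m = 1100 → c = 110001101, weight = 5.
  m = 0010 → c = 011101000, weight = 4.
  m = 1010 → c = 011111000, weight = 5.
  m = 0110 → c = 101110101, weight = 6.
  m = 1110 → c = 101100101, weight = 5.
  m = 0001 → c = 000001101, weight = 3.
  m = 1001 → c = 000011101, weight = 4.
  m = 0101 → c = 110010000, weight = 3.
  m = 1101 → c = 110000000, weight = 2.
  m = 0011 → c = 011100101, weight = 5.
  m = 1011 → c = 011110101, weight = 6.
  m = 0111 → c = 101111000, weight = 5.
  m = 1111 → c = 101101000, weight = 4.
Tally weights:
  weight 0: 1 codewords.
  weight 1: 1 codewords.
  weight 2: 1 codewords.
  weight 3: 2 codewords.
  weight 4: 3 codewords.
  weight 5: 5 codewords.
  weight 6: 3 codewords.
Minimum distance d = smallest w > 0 with A_w > 0 = 1.
Sanity: Σ A_w = 16 = 2^4 = 16 ✓.


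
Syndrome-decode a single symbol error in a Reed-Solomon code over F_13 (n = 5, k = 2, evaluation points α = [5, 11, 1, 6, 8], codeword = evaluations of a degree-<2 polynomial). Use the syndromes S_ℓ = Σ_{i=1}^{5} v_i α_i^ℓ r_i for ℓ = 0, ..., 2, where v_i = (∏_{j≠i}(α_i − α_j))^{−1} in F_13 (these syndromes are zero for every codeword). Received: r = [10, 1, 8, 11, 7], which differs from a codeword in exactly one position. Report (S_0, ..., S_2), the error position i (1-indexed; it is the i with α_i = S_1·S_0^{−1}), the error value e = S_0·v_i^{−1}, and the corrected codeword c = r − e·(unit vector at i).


S = (6, 4, 7), error at position 1, error magnitude e = 10, c = [0, 1, 8, 11, 7].

Step 1: column multipliers v_i = (∏_{j≠i}(α_i − α_j))^{−1} mod 13.
  i = 1 (α = 5): (5−11)(5−1)(5−6)(5−8) = (−6)·4·(−1)·(−3) = −72 ≡ 6, so v_1 = 6^{−1} = 11 (mod 13).
  i = 2 (α = 11): (11−5)(11−1)(11−6)(11−8) = 6·10·5·3 = 900 ≡ 3, so v_2 = 3^{−1} = 9 (mod 13).
  i = 3 (α = 1): (1−5)(1−11)(1−6)(1−8) = (−4)·(−10)·(−5)·(−7) = 1400 ≡ 9, so v_3 = 9^{−1} = 3 (mod 13).
  i = 4 (α = 6): (6−5)(6−11)(6−1)(6−8) = 1·(−5)·5·(−2) = 50 ≡ 11, so v_4 = 11^{−1} = 6 (mod 13).
  i = 5 (α = 8): (8−5)(8−11)(8−1)(8−6) = 3·(−3)·7·2 = −126 ≡ 4, so v_5 = 4^{−1} = 10 (mod 13).
  v = [11, 9, 3, 6, 10].
Step 2: syndromes of r = [10, 1, 8, 11, 7] (all sums mod 13).
  S_0 = Σ v_i r_i = 11·10 + 9·1 + 3·8 + 6·11 + 10·7 = 279 ≡ 6.
  S_1 = Σ v_i α_i r_i = 11·5·10 + 9·11·1 + 3·1·8 + 6·6·11 + 10·8·7 = 1629 ≡ 4.
  α_i^2 mod 13 = [12, 4, 1, 10, 12].
  S_2 = Σ v_i α_i^2 r_i = 11·12·10 + 9·4·1 + 3·1·8 + 6·10·11 + 10·12·7 = 2880 ≡ 7.
  S = (6, 4, 7) ≠ 0, so r is not a codeword (an error is present).
Step 3: locate the error. For a single error e at position i, S_ℓ = v_i·e·α_i^ℓ, so α_err = S_1/S_0.
  S_0^{−1} = 6^{−1} = 11 (mod 13), so α_err = 4·11 = 44 ≡ 5 = α_1. Error position i = 1.
  Consistency check: S_2/S_1 = 7·10 = 70 ≡ 5 = α_err ✓ (single-error assumption holds).
Step 4: error magnitude e = S_0/v_1 = S_0·∏_{j≠1}(α_1 − α_j) = 6·6 = 36 ≡ 10 (mod 13).
Step 5: correct position 1: c_1 = r_1 − e = 10 − 10 ≡ 0 (mod 13). Hence c = [0, 1, 8, 11, 7].
  Check: interpolating c through the α_i gives m(x) = 10 + 11·x (degree < 2) with m(α_i) = c_i for every i, so c is indeed a codeword.


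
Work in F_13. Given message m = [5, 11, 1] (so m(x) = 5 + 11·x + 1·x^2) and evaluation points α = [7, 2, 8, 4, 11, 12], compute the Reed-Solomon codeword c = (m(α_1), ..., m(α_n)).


c = [1, 5, 1, 0, 0, 8]

Message polynomial: m(x) = 5 + 11·x + 1·x^2 (mod 13).
For each evaluation point α_i, compute m(α_i) mod 13:
  α_1 = 7: Horner steps 1 → 5 → 1, so m(7) = 1.
  α_2 = 2: Horner steps 1 → 0 → 5, so m(2) = 5.
  α_3 = 8: Horner steps 1 → 6 → 1, so m(8) = 1.
  α_4 = 4: Horner steps 1 → 2 → 0, so m(4) = 0.
  α_5 = 11: Horner steps 1 → 9 → 0, so m(11) = 0.
  α_6 = 12: Horner steps 1 → 10 → 8, so m(12) = 8.
Codeword c = [1, 5, 1, 0, 0, 8] ∈ F_13^6.


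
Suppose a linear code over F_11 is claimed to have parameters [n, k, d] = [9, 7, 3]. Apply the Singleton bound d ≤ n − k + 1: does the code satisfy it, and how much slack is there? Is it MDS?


Singleton RHS = n − k + 1 = 3, slack = 0, bound satisfied, MDS.

Singleton bound: d ≤ n − k + 1.
Here n = 9, k = 7, so n − k + 1 = 3.
Given d = 3, check d ≤ 3: YES.
Slack = (n − k + 1) − d = 0.
The code is MDS (slack = 0).
Description: the claimed parameters are [9, 7, 3]_11; such a code would be MDS (meets Singleton bound).


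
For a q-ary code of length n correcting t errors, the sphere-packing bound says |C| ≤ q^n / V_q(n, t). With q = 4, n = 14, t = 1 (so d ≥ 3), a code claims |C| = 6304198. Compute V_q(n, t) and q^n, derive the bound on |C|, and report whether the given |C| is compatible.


V_q(n, t) = 43, q^n = 268435456, Hamming bound = 6242685, |C| = 6304198 > bound (violated).

Step 1: Compute V_q(n, t) = Σ_{j=0}^1 C(n, j) (q−1)^j.
  j = 0: C(14,0)·(3)^0 = 1·1 = 1.
  j = 1: C(14,1)·(3)^1 = 14·3 = 42.
  V_q(n, t) = 1 + 42 = 43.
Step 2: q^n = 4^14 = 268435456.
Step 3: Hamming bound ⌊q^n / V_q(n,t)⌋ = ⌊268435456/43⌋ = 6242685.
Step 4: Compare |C| = 6304198 to 6242685: violated.
The claimed |C| lies above the Hamming bound, so no 4-ary code of length 14 with d ≥ 3 can have 6304198 codewords.


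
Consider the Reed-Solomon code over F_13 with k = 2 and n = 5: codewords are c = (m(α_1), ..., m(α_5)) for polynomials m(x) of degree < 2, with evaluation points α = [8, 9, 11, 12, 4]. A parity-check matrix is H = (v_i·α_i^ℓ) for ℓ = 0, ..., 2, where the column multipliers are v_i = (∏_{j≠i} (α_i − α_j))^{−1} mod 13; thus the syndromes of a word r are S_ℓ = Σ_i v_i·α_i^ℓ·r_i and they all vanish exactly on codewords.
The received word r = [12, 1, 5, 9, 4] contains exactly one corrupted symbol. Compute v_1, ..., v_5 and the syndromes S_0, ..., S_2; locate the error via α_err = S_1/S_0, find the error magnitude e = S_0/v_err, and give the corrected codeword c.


S = (3, 10, 3), error at position 4, error magnitude e = 2, c = [12, 1, 5, 7, 4].

Step 1: column multipliers v_i = (∏_{j≠i}(α_i − α_j))^{−1} mod 13.
  i = 1 (α = 8): (8−9)(8−11)(8−12)(8−4) = (−1)·(−3)·(−4)·4 = −48 ≡ 4, so v_1 = 4^{−1} = 10 (mod 13).
  i = 2 (α = 9): (9−8)(9−11)(9−12)(9−4) = 1·(−2)·(−3)·5 = 30 ≡ 4, so v_2 = 4^{−1} = 10 (mod 13).
  i = 3 (α = 11): (11−8)(11−9)(11−12)(11−4) = 3·2·(−1)·7 = −42 ≡ 10, so v_3 = 10^{−1} = 4 (mod 13).
  i = 4 (α = 12): (12−8)(12−9)(12−11)(12−4) = 4·3·1·8 = 96 ≡ 5, so v_4 = 5^{−1} = 8 (mod 13).
  i = 5 (α = 4): (4−8)(4−9)(4−11)(4−12) = (−4)·(−5)·(−7)·(−8) = 1120 ≡ 2, so v_5 = 2^{−1} = 7 (mod 13).
  v = [10, 10, 4, 8, 7].
Step 2: syndromes of r = [12, 1, 5, 9, 4] (all sums mod 13).
  S_0 = Σ v_i r_i = 10·12 + 10·1 + 4·5 + 8·9 + 7·4 = 250 ≡ 3.
  S_1 = Σ v_i α_i r_i = 10·8·12 + 10·9·1 + 4·11·5 + 8·12·9 + 7·4·4 = 2246 ≡ 10.
  α_i^2 mod 13 = [12, 3, 4, 1, 3].
  S_2 = Σ v_i α_i^2 r_i = 10·12·12 + 10·3·1 + 4·4·5 + 8·1·9 + 7·3·4 = 1706 ≡ 3.
  S = (3, 10, 3) ≠ 0, so r is not a codeword (an error is present).
Step 3: locate the error. For a single error e at position i, S_ℓ = v_i·e·α_i^ℓ, so α_err = S_1/S_0.
  S_0^{−1} = 3^{−1} = 9 (mod 13), so α_err = 10·9 = 90 ≡ 12 = α_4. Error position i = 4.
  Consistency check: S_2/S_1 = 3·4 = 12 ≡ 12 = α_err ✓ (single-error assumption holds).
Step 4: error magnitude e = S_0/v_4 = S_0·∏_{j≠4}(α_4 − α_j) = 3·5 = 15 ≡ 2 (mod 13).
Step 5: correct position 4: c_4 = r_4 − e = 9 − 2 ≡ 7 (mod 13). Hence c = [12, 1, 5, 7, 4].
  Check: interpolating c through the α_i gives m(x) = 9 + 2·x (degree < 2) with m(α_i) = c_i for every i, so c is indeed a codeword.


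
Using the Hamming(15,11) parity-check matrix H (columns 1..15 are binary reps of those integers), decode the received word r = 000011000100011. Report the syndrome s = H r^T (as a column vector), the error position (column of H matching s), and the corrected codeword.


s = (1, 0, 0, 0)^T, error position = 8, corrected codeword c = 000011010100011

Compute s = H r^T mod 2 one row at a time:
  s_1 = 0 + 0 + 1 + 0 + 0 + 0 + 1 + 1 = 3 ≡ 1 (mod 2).
  s_2 = 0 + 1 + 1 + 0 + 0 + 0 + 1 + 1 = 4 ≡ 0 (mod 2).
  s_3 = 0 + 0 + 1 + 0 + 1 + 0 + 1 + 1 = 4 ≡ 0 (mod 2).
  s_4 = 0 + 0 + 1 + 0 + 0 + 0 + 0 + 1 = 2 ≡ 0 (mod 2).
s = (1, 0, 0, 0)^T — this equals column 8 of H (binary 1000), so error is at position 8.
Correct: flip bit 8 of r = 000011000100011 to get c = 000011010100011.


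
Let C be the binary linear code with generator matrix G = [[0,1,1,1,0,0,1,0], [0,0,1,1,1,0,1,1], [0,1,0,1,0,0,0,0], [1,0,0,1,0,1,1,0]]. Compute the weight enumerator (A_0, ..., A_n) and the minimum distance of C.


Weight distribution: A_0 = 1, A_2 = 2, A_3 = 2, A_4 = 5, A_5 = 4, A_7 = 2. Minimum distance d = 2.

Enumerate all 2^4 = 16 messages m ∈ F_2^4.
For each, compute codeword c = mG in F_2^8, then tally its weight.
  m = 0000 → c = 00000000, weight = 0.
  m = 1000 → c = 01110010, weight = 4.
  m = 0100 → c = 00111011, weight = 5.
  m = 1100 → c = 01001001, weight = 3.
  m = 0010 → c = 01010000, weight = 2.
  m = 1010 → c = 00100010, weight = 2.
  m = 0110 → c = 01101011, weight = 5.
  m = 1110 → c = 00011001, weight = 3.
  m = 0001 → c = 10010110, weight = 4.
  m = 1001 → c = 11100100, weight = 4.
  m = 0101 → c = 10101101, weight = 5.
  m = 1101 → c = 11011111, weight = 7.
  m = 0011 → c = 11000110, weight = 4.
  m = 1011 → c = 10110100, weight = 4.
  m = 0111 → c = 11111101, weight = 7.
  m = 1111 → c = 10001111, weight = 5.
Tally weights:
  weight 0: 1 codewords.
  weight 2: 2 codewords.
  weight 3: 2 codewords.
  weight 4: 5 codewords.
  weight 5: 4 codewords.
  weight 7: 2 codewords.
Minimum distance d = smallest w > 0 with A_w > 0 = 2.
Sanity: Σ A_w = 16 = 2^4 = 16 ✓.


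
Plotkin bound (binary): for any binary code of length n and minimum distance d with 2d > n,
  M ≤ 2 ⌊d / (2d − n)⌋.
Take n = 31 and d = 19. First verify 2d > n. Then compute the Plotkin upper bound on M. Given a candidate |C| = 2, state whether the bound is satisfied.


Plotkin bound M ≤ 4; given |C| = 2 ≤ bound (satisfied).

Check applicability: 2d = 38, n = 31.
2d − n = 7 > 0, so Plotkin applies.
Compute d/(2d−n) = 19/7 ≈ 2.7143.
⌊d/(2d−n)⌋ = 2.
Plotkin bound: M ≤ 2·2 = 4.
Given |C| = 2, check: satisfied.
This |C| is below the Plotkin bound.


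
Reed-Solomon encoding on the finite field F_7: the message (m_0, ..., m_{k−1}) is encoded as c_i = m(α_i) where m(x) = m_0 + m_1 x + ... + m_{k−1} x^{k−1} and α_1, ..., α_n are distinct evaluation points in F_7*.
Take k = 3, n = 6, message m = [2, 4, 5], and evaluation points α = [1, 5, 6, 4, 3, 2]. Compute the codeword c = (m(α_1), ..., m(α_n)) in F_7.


c = [4, 0, 3, 0, 3, 2]

Message polynomial: m(x) = 2 + 4·x + 5·x^2 (mod 7).
For each evaluation point α_i, compute m(α_i) mod 7:
  α_1 = 1: Horner steps 5 → 2 → 4, so m(1) = 4.
  α_2 = 5: Horner steps 5 → 1 → 0, so m(5) = 0.
  α_3 = 6: Horner steps 5 → 6 → 3, so m(6) = 3.
  α_4 = 4: Horner steps 5 → 3 → 0, so m(4) = 0.
  α_5 = 3: Horner steps 5 → 5 → 3, so m(3) = 3.
  α_6 = 2: Horner steps 5 → 0 → 2, so m(2) = 2.
Codeword c = [4, 0, 3, 0, 3, 2] ∈ F_7^6.


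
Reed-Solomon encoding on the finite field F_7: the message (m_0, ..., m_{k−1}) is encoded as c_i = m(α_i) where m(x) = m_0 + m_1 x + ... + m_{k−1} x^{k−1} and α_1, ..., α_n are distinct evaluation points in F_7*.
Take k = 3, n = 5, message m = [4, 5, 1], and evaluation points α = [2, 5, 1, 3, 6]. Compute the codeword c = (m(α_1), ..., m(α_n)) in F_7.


c = [4, 5, 3, 0, 0]

Message polynomial: m(x) = 4 + 5·x + 1·x^2 (mod 7).
For each evaluation point α_i, compute m(α_i) mod 7:
  α_1 = 2: Horner steps 1 → 0 → 4, so m(2) = 4.
  α_2 = 5: Horner steps 1 → 3 → 5, so m(5) = 5.
  α_3 = 1: Horner steps 1 → 6 → 3, so m(1) = 3.
  α_4 = 3: Horner steps 1 → 1 → 0, so m(3) = 0.
  α_5 = 6: Horner steps 1 → 4 → 0, so m(6) = 0.
Codeword c = [4, 5, 3, 0, 0] ∈ F_7^5.


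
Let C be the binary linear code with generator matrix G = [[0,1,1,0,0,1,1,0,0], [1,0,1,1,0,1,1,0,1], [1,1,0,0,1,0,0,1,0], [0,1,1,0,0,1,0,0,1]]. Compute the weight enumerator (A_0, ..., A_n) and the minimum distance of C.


Weight distribution: A_0 = 1, A_2 = 1, A_4 = 8, A_6 = 5, A_8 = 1. Minimum distance d = 2.

Enumerate all 2^4 = 16 messages m ∈ F_2^4.
For each, compute codeword c = mG in F_2^9, then tally its weight.
  m = 0000 → c = 000000000, weight = 0.
  m = 1000 → c = 011001100, weight = 4.
  m = 0100 → c = 101101101, weight = 6.
  m = 1100 → c = 110100001, weight = 4.
  m = 0010 → c = 110010010, weight = 4.
  m = 1010 → c = 101011110, weight = 6.
  m = 0110 → c = 011111111, weight = 8.
  m = 1110 → c = 000110011, weight = 4.
  m = 0001 → c = 011001001, weight = 4.
  m = 1001 → c = 000000101, weight = 2.
  m = 0101 → c = 110100100, weight = 4.
  m = 1101 → c = 101101000, weight = 4.
  m = 0011 → c = 101011011, weight = 6.
  m = 1011 → c = 110010111, weight = 6.
  m = 0111 → c = 000110110, weight = 4.
  m = 1111 → c = 011111010, weight = 6.
Tally weights:
  weight 0: 1 codewords.
  weight 2: 1 codewords.
  weight 4: 8 codewords.
  weight 6: 5 codewords.
  weight 8: 1 codewords.
Minimum distance d = smallest w > 0 with A_w > 0 = 2.
Sanity: Σ A_w = 16 = 2^4 = 16 ✓.


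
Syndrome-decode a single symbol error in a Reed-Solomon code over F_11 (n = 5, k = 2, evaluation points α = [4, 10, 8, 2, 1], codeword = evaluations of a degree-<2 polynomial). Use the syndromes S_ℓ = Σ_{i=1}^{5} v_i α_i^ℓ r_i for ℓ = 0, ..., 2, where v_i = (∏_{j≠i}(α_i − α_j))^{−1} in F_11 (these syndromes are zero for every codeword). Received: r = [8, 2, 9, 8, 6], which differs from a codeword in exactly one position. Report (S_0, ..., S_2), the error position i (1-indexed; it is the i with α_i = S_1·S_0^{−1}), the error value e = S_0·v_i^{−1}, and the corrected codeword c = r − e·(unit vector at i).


S = (7, 6, 2), error at position 1, error magnitude e = 7, c = [1, 2, 9, 8, 6].

Step 1: column multipliers v_i = (∏_{j≠i}(α_i − α_j))^{−1} mod 11.
  i = 1 (α = 4): (4−10)(4−8)(4−2)(4−1) = (−6)·(−4)·2·3 = 144 ≡ 1, so v_1 = 1^{−1} = 1 (mod 11).
  i = 2 (α = 10): (10−4)(10−8)(10−2)(10−1) = 6·2·8·9 = 864 ≡ 6, so v_2 = 6^{−1} = 2 (mod 11).
  i = 3 (α = 8): (8−4)(8−10)(8−2)(8−1) = 4·(−2)·6·7 = −336 ≡ 5, so v_3 = 5^{−1} = 9 (mod 11).
  i = 4 (α = 2): (2−4)(2−10)(2−8)(2−1) = (−2)·(−8)·(−6)·1 = −96 ≡ 3, so v_4 = 3^{−1} = 4 (mod 11).
  i = 5 (α = 1): (1−4)(1−10)(1−8)(1−2) = (−3)·(−9)·(−7)·(−1) = 189 ≡ 2, so v_5 = 2^{−1} = 6 (mod 11).
  v = [1, 2, 9, 4, 6].
Step 2: syndromes of r = [8, 2, 9, 8, 6] (all sums mod 11).
  S_0 = Σ v_i r_i = 1·8 + 2·2 + 9·9 + 4·8 + 6·6 = 161 ≡ 7.
  S_1 = Σ v_i α_i r_i = 1·4·8 + 2·10·2 + 9·8·9 + 4·2·8 + 6·1·6 = 820 ≡ 6.
  α_i^2 mod 11 = [5, 1, 9, 4, 1].
  S_2 = Σ v_i α_i^2 r_i = 1·5·8 + 2·1·2 + 9·9·9 + 4·4·8 + 6·1·6 = 937 ≡ 2.
  S = (7, 6, 2) ≠ 0, so r is not a codeword (an error is present).
Step 3: locate the error. For a single error e at position i, S_ℓ = v_i·e·α_i^ℓ, so α_err = S_1/S_0.
  S_0^{−1} = 7^{−1} = 8 (mod 11), so α_err = 6·8 = 48 ≡ 4 = α_1. Error position i = 1.
  Consistency check: S_2/S_1 = 2·2 = 4 ≡ 4 = α_err ✓ (single-error assumption holds).
Step 4: error magnitude e = S_0/v_1 = S_0·∏_{j≠1}(α_1 − α_j) = 7·1 = 7 ≡ 7 (mod 11).
Step 5: correct position 1: c_1 = r_1 − e = 8 − 7 ≡ 1 (mod 11). Hence c = [1, 2, 9, 8, 6].
  Check: interpolating c through the α_i gives m(x) = 4 + 2·x (degree < 2) with m(α_i) = c_i for every i, so c is indeed a codeword.


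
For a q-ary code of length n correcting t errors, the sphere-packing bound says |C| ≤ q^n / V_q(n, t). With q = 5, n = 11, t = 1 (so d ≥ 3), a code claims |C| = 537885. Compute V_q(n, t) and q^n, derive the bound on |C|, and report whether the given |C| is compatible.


V_q(n, t) = 45, q^n = 48828125, Hamming bound = 1085069, |C| = 537885 ≤ bound (satisfied).

Step 1: Compute V_q(n, t) = Σ_{j=0}^1 C(n, j) (q−1)^j.
  j = 0: C(11,0)·(4)^0 = 1·1 = 1.
  j = 1: C(11,1)·(4)^1 = 11·4 = 44.
  V_q(n, t) = 1 + 44 = 45.
Step 2: q^n = 5^11 = 48828125.
Step 3: Hamming bound ⌊q^n / V_q(n,t)⌋ = ⌊48828125/45⌋ = 1085069.
Step 4: Compare |C| = 537885 to 1085069: satisfied.
The claimed |C| lies below the Hamming bound.


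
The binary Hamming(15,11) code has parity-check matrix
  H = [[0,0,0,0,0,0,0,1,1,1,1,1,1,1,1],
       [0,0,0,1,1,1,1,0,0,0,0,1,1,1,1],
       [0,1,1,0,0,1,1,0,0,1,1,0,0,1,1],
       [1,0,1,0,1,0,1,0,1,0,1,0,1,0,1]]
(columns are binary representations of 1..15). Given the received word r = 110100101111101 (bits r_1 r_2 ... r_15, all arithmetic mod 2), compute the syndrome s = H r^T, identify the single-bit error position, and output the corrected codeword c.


s = (0, 1, 1, 0)^T, error position = 6, corrected codeword c = 110101101111101

Compute s = H r^T mod 2 one row at a time:
  s_1 = 0 + 1 + 1 + 1 + 1 + 1 + 0 + 1 = 6 ≡ 0 (mod 2).
  s_2 = 1 + 0 + 0 + 1 + 1 + 1 + 0 + 1 = 5 ≡ 1 (mod 2).
  s_3 = 1 + 0 + 0 + 1 + 1 + 1 + 0 + 1 = 5 ≡ 1 (mod 2).
  s_4 = 1 + 0 + 0 + 1 + 1 + 1 + 1 + 1 = 6 ≡ 0 (mod 2).
s = (0, 1, 1, 0)^T — this equals column 6 of H (binary 0110), so error is at position 6.
Correct: flip bit 6 of r = 110100101111101 to get c = 110101101111101.


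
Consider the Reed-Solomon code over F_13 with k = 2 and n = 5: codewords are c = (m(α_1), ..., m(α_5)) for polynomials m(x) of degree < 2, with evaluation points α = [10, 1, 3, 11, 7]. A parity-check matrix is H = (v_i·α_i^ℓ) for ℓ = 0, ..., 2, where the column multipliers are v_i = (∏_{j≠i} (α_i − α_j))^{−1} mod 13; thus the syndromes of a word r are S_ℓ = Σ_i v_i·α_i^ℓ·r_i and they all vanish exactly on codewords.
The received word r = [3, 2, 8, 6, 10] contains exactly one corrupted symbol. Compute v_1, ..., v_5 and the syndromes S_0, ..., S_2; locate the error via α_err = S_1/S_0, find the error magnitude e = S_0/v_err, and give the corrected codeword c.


S = (8, 4, 2), error at position 5, error magnitude e = 3, c = [3, 2, 8, 6, 7].

Step 1: column multipliers v_i = (∏_{j≠i}(α_i − α_j))^{−1} mod 13.
  i = 1 (α = 10): (10−1)(10−3)(10−11)(10−7) = 9·7·(−1)·3 = −189 ≡ 6, so v_1 = 6^{−1} = 11 (mod 13).
  i = 2 (α = 1): (1−10)(1−3)(1−11)(1−7) = (−9)·(−2)·(−10)·(−6) = 1080 ≡ 1, so v_2 = 1^{−1} = 1 (mod 13).
  i = 3 (α = 3): (3−10)(3−1)(3−11)(3−7) = (−7)·2·(−8)·(−4) = −448 ≡ 7, so v_3 = 7^{−1} = 2 (mod 13).
  i = 4 (α = 11): (11−10)(11−1)(11−3)(11−7) = 1·10·8·4 = 320 ≡ 8, so v_4 = 8^{−1} = 5 (mod 13).
  i = 5 (α = 7): (7−10)(7−1)(7−3)(7−11) = (−3)·6·4·(−4) = 288 ≡ 2, so v_5 = 2^{−1} = 7 (mod 13).
  v = [11, 1, 2, 5, 7].
Step 2: syndromes of r = [3, 2, 8, 6, 10] (all sums mod 13).
  S_0 = Σ v_i r_i = 11·3 + 1·2 + 2·8 + 5·6 + 7·10 = 151 ≡ 8.
  S_1 = Σ v_i α_i r_i = 11·10·3 + 1·1·2 + 2·3·8 + 5·11·6 + 7·7·10 = 1200 ≡ 4.
  α_i^2 mod 13 = [9, 1, 9, 4, 10].
  S_2 = Σ v_i α_i^2 r_i = 11·9·3 + 1·1·2 + 2·9·8 + 5·4·6 + 7·10·10 = 1263 ≡ 2.
  S = (8, 4, 2) ≠ 0, so r is not a codeword (an error is present).
Step 3: locate the error. For a single error e at position i, S_ℓ = v_i·e·α_i^ℓ, so α_err = S_1/S_0.
  S_0^{−1} = 8^{−1} = 5 (mod 13), so α_err = 4·5 = 20 ≡ 7 = α_5. Error position i = 5.
  Consistency check: S_2/S_1 = 2·10 = 20 ≡ 7 = α_err ✓ (single-error assumption holds).
Step 4: error magnitude e = S_0/v_5 = S_0·∏_{j≠5}(α_5 − α_j) = 8·2 = 16 ≡ 3 (mod 13).
Step 5: correct position 5: c_5 = r_5 − e = 10 − 3 ≡ 7 (mod 13). Hence c = [3, 2, 8, 6, 7].
  Check: interpolating c through the α_i gives m(x) = 12 + 3·x (degree < 2) with m(α_i) = c_i for every i, so c is indeed a codeword.


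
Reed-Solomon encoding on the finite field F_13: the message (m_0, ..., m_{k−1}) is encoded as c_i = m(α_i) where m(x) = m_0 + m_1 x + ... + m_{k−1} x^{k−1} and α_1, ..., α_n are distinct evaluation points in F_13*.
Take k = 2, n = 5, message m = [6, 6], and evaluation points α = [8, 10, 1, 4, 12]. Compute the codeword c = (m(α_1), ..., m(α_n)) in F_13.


c = [2, 1, 12, 4, 0]

Message polynomial: m(x) = 6 + 6·x (mod 13).
For each evaluation point α_i, compute m(α_i) mod 13:
  α_1 = 8: Horner steps 6 → 2, so m(8) = 2.
  α_2 = 10: Horner steps 6 → 1, so m(10) = 1.
  α_3 = 1: Horner steps 6 → 12, so m(1) = 12.
  α_4 = 4: Horner steps 6 → 4, so m(4) = 4.
  α_5 = 12: Horner steps 6 → 0, so m(12) = 0.
Codeword c = [2, 1, 12, 4, 0] ∈ F_13^5.


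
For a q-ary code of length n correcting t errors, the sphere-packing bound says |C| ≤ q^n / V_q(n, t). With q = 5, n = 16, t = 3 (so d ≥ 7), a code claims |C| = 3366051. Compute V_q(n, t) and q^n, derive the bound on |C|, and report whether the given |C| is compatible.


V_q(n, t) = 37825, q^n = 152587890625, Hamming bound = 4034048, |C| = 3366051 ≤ bound (satisfied).

Step 1: Compute V_q(n, t) = Σ_{j=0}^3 C(n, j) (q−1)^j.
  j = 0: C(16,0)·(4)^0 = 1·1 = 1.
  j = 1: C(16,1)·(4)^1 = 16·4 = 64.
  j = 2: C(16,2)·(4)^2 = 120·16 = 1920.
  j = 3: C(16,3)·(4)^3 = 560·64 = 35840.
  V_q(n, t) = 1 + 64 + 1920 + 35840 = 37825.
Step 2: q^n = 5^16 = 152587890625.
Step 3: Hamming bound ⌊q^n / V_q(n,t)⌋ = ⌊152587890625/37825⌋ = 4034048.
Step 4: Compare |C| = 3366051 to 4034048: satisfied.
The claimed |C| lies below the Hamming bound.


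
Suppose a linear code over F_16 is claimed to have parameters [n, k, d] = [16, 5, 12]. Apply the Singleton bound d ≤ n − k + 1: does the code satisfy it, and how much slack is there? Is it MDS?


Singleton RHS = n − k + 1 = 12, slack = 0, bound satisfied, MDS.

Singleton bound: d ≤ n − k + 1.
Here n = 16, k = 5, so n − k + 1 = 12.
Given d = 12, check d ≤ 12: YES.
Slack = (n − k + 1) − d = 0.
The code is MDS (slack = 0).
Description: the claimed parameters are [16, 5, 12]_16; such a code would be MDS (meets Singleton bound).


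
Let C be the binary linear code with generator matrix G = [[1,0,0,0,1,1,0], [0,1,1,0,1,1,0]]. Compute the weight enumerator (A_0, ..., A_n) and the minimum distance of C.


Weight distribution: A_0 = 1, A_3 = 2, A_4 = 1. Minimum distance d = 3.

Enumerate all 2^2 = 4 messages m ∈ F_2^2.
For each, compute codeword c = mG in F_2^7, then tally its weight.
  m = 00 → c = 0000000, weight = 0.
  m = 10 → c = 1000110, weight = 3.
  m = 01 → c = 0110110, weight = 4.
  m = 11 → c = 1110000, weight = 3.
Tally weights:
  weight 0: 1 codewords.
  weight 3: 2 codewords.
  weight 4: 1 codewords.
Minimum distance d = smallest w > 0 with A_w > 0 = 3.
Sanity: Σ A_w = 4 = 2^2 = 4 ✓.


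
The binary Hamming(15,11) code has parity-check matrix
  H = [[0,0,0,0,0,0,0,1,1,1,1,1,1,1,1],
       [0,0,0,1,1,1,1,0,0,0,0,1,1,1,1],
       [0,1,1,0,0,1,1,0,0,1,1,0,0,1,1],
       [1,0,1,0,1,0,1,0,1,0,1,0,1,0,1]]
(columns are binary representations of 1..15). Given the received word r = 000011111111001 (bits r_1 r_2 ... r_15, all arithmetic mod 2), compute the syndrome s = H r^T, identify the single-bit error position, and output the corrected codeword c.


s = (0, 1, 1, 1)^T, error position = 7, corrected codeword c = 000011011111001

Compute s = H r^T mod 2 one row at a time:
  s_1 = 1 + 1 + 1 + 1 + 1 + 0 + 0 + 1 = 6 ≡ 0 (mod 2).
  s_2 = 0 + 1 + 1 + 1 + 1 + 0 + 0 + 1 = 5 ≡ 1 (mod 2).
  s_3 = 0 + 0 + 1 + 1 + 1 + 1 + 0 + 1 = 5 ≡ 1 (mod 2).
  s_4 = 0 + 0 + 1 + 1 + 1 + 1 + 0 + 1 = 5 ≡ 1 (mod 2).
s = (0, 1, 1, 1)^T — this equals column 7 of H (binary 0111), so error is at position 7.
Correct: flip bit 7 of r = 000011111111001 to get c = 000011011111001.


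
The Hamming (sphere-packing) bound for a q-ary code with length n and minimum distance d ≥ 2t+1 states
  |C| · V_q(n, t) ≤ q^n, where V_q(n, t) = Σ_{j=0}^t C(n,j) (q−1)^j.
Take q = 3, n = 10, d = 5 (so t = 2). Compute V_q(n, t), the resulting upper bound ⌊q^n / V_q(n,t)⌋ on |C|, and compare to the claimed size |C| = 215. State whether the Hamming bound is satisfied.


V_q(n, t) = 201, q^n = 59049, Hamming bound = 293, |C| = 215 ≤ bound (satisfied).

Step 1: Compute V_q(n, t) = Σ_{j=0}^2 C(n, j) (q−1)^j.
  j = 0: C(10,0)·(2)^0 = 1·1 = 1.
  j = 1: C(10,1)·(2)^1 = 10·2 = 20.
  j = 2: C(10,2)·(2)^2 = 45·4 = 180.
  V_q(n, t) = 1 + 20 + 180 = 201.
Step 2: q^n = 3^10 = 59049.
Step 3: Hamming bound ⌊q^n / V_q(n,t)⌋ = ⌊59049/201⌋ = 293.
Step 4: Compare |C| = 215 to 293: satisfied.
The claimed |C| lies below the Hamming bound.


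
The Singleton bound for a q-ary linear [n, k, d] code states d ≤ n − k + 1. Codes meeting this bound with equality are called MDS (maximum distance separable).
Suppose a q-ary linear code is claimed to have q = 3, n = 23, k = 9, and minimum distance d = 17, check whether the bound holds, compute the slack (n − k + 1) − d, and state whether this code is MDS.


Singleton RHS = n − k + 1 = 15, slack = -2, bound violated (no such code; not MDS).

Singleton bound: d ≤ n − k + 1.
Here n = 23, k = 9, so n − k + 1 = 15.
Given d = 17, check d ≤ 15: NO.
Slack = (n − k + 1) − d = -2.
The slack is negative: d = 17 exceeds n − k + 1 = 15 by 2, so the Singleton bound is violated and no linear [23, 9, 17]_3 code can exist. In particular it is not MDS (MDS requires d = n − k + 1 exactly).
Description: the claimed parameters are [23, 9, 17]_3; such a code would be impossible (violates the Singleton bound).


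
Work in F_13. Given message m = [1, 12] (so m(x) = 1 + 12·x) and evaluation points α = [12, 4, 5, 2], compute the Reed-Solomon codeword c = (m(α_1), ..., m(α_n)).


c = [2, 10, 9, 12]

Message polynomial: m(x) = 1 + 12·x (mod 13).
For each evaluation point α_i, compute m(α_i) mod 13:
  α_1 = 12: Horner steps 12 → 2, so m(12) = 2.
  α_2 = 4: Horner steps 12 → 10, so m(4) = 10.
  α_3 = 5: Horner steps 12 → 9, so m(5) = 9.
  α_4 = 2: Horner steps 12 → 12, so m(2) = 12.
Codeword c = [2, 10, 9, 12] ∈ F_13^4.


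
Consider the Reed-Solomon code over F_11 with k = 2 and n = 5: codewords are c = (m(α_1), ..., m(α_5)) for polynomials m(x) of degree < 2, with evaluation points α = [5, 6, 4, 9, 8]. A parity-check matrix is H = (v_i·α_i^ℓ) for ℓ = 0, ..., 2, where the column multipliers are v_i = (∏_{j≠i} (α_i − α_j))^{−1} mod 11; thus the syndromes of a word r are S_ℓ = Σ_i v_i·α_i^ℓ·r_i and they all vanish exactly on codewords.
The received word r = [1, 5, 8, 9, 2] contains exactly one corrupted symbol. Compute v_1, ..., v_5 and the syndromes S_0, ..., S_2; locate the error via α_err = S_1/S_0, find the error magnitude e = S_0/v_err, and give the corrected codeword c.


S = (5, 1, 9), error at position 4, error magnitude e = 3, c = [1, 5, 8, 6, 2].

Step 1: column multipliers v_i = (∏_{j≠i}(α_i − α_j))^{−1} mod 11.
  i = 1 (α = 5): (5−6)(5−4)(5−9)(5−8) = (−1)·1·(−4)·(−3) = −12 ≡ 10, so v_1 = 10^{−1} = 10 (mod 11).
  i = 2 (α = 6): (6−5)(6−4)(6−9)(6−8) = 1·2·(−3)·(−2) = 12 ≡ 1, so v_2 = 1^{−1} = 1 (mod 11).
  i = 3 (α = 4): (4−5)(4−6)(4−9)(4−8) = (−1)·(−2)·(−5)·(−4) = 40 ≡ 7, so v_3 = 7^{−1} = 8 (mod 11).
  i = 4 (α = 9): (9−5)(9−6)(9−4)(9−8) = 4·3·5·1 = 60 ≡ 5, so v_4 = 5^{−1} = 9 (mod 11).
  i = 5 (α = 8): (8−5)(8−6)(8−4)(8−9) = 3·2·4·(−1) = −24 ≡ 9, so v_5 = 9^{−1} = 5 (mod 11).
  v = [10, 1, 8, 9, 5].
Step 2: syndromes of r = [1, 5, 8, 9, 2] (all sums mod 11).
  S_0 = Σ v_i r_i = 10·1 + 1·5 + 8·8 + 9·9 + 5·2 = 170 ≡ 5.
  S_1 = Σ v_i α_i r_i = 10·5·1 + 1·6·5 + 8·4·8 + 9·9·9 + 5·8·2 = 1145 ≡ 1.
  α_i^2 mod 11 = [3, 3, 5, 4, 9].
  S_2 = Σ v_i α_i^2 r_i = 10·3·1 + 1·3·5 + 8·5·8 + 9·4·9 + 5·9·2 = 779 ≡ 9.
  S = (5, 1, 9) ≠ 0, so r is not a codeword (an error is present).
Step 3: locate the error. For a single error e at position i, S_ℓ = v_i·e·α_i^ℓ, so α_err = S_1/S_0.
  S_0^{−1} = 5^{−1} = 9 (mod 11), so α_err = 1·9 = 9 ≡ 9 = α_4. Error position i = 4.
  Consistency check: S_2/S_1 = 9·1 = 9 ≡ 9 = α_err ✓ (single-error assumption holds).
Step 4: error magnitude e = S_0/v_4 = S_0·∏_{j≠4}(α_4 − α_j) = 5·5 = 25 ≡ 3 (mod 11).
Step 5: correct position 4: c_4 = r_4 − e = 9 − 3 ≡ 6 (mod 11). Hence c = [1, 5, 8, 6, 2].
  Check: interpolating c through the α_i gives m(x) = 3 + 4·x (degree < 2) with m(α_i) = c_i for every i, so c is indeed a codeword.


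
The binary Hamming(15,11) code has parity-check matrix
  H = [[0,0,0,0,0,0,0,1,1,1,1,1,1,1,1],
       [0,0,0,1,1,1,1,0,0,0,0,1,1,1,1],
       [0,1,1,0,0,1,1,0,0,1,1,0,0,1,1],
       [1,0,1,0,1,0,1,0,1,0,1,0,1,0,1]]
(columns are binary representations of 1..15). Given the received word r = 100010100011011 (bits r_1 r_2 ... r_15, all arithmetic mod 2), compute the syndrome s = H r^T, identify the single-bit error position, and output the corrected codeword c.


s = (0, 1, 0, 1)^T, error position = 5, corrected codeword c = 100000100011011

Compute s = H r^T mod 2 one row at a time:
  s_1 = 0 + 0 + 0 + 1 + 1 + 0 + 1 + 1 = 4 ≡ 0 (mod 2).
  s_2 = 0 + 1 + 0 + 1 + 1 + 0 + 1 + 1 = 5 ≡ 1 (mod 2).
  s_3 = 0 + 0 + 0 + 1 + 0 + 1 + 1 + 1 = 4 ≡ 0 (mod 2).
  s_4 = 1 + 0 + 1 + 1 + 0 + 1 + 0 + 1 = 5 ≡ 1 (mod 2).
s = (0, 1, 0, 1)^T — this equals column 5 of H (binary 0101), so error is at position 5.
Correct: flip bit 5 of r = 100010100011011 to get c = 100000100011011.


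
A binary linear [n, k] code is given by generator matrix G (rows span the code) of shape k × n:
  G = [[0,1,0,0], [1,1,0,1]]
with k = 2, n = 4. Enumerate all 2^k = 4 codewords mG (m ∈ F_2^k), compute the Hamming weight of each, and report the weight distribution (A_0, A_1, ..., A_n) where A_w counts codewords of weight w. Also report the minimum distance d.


Weight distribution: A_0 = 1, A_1 = 1, A_2 = 1, A_3 = 1. Minimum distance d = 1.

Enumerate all 2^2 = 4 messages m ∈ F_2^2.
For each, compute codeword c = mG in F_2^4, then tally its weight.
  m = 00 → c = 0000, weight = 0.
  m = 10 → c = 0100, weight = 1.
  m = 01 → c = 1101, weight = 3.
  m = 11 → c = 1001, weight = 2.
Tally weights:
  weight 0: 1 codewords.
  weight 1: 1 codewords.
  weight 2: 1 codewords.
  weight 3: 1 codewords.
Minimum distance d = smallest w > 0 with A_w > 0 = 1.
Sanity: Σ A_w = 4 = 2^2 = 4 ✓.


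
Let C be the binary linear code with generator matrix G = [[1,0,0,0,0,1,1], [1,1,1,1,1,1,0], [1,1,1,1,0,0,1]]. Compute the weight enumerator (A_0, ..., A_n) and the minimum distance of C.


Weight distribution: A_0 = 1, A_2 = 1, A_3 = 2, A_4 = 1, A_5 = 2, A_6 = 1. Minimum distance d = 2.

Enumerate all 2^3 = 8 messages m ∈ F_2^3.
For each, compute codeword c = mG in F_2^7, then tally its weight.
  m = 000 → c = 0000000, weight = 0.
  m = 100 → c = 1000011, weight = 3.
  m = 010 → c = 1111110, weight = 6.
  m = 110 → c = 0111101, weight = 5.
  m = 001 → c = 1111001, weight = 5.
  m = 101 → c = 0111010, weight = 4.
  m = 011 → c = 0000111, weight = 3.
  m = 111 → c = 1000100, weight = 2.
Tally weights:
  weight 0: 1 codewords.
  weight 2: 1 codewords.
  weight 3: 2 codewords.
  weight 4: 1 codewords.
  weight 5: 2 codewords.
  weight 6: 1 codewords.
Minimum distance d = smallest w > 0 with A_w > 0 = 2.
Sanity: Σ A_w = 8 = 2^3 = 8 ✓.


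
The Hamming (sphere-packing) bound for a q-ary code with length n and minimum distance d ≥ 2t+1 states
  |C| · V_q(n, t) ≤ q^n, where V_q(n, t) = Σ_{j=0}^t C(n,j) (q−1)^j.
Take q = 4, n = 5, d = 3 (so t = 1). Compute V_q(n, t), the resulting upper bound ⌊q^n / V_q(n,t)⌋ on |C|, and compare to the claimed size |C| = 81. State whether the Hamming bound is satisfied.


V_q(n, t) = 16, q^n = 1024, Hamming bound = 64, |C| = 81 > bound (violated).

Step 1: Compute V_q(n, t) = Σ_{j=0}^1 C(n, j) (q−1)^j.
  j = 0: C(5,0)·(3)^0 = 1·1 = 1.
  j = 1: C(5,1)·(3)^1 = 5·3 = 15.
  V_q(n, t) = 1 + 15 = 16.
Step 2: q^n = 4^5 = 1024.
Step 3: Hamming bound ⌊q^n / V_q(n,t)⌋ = ⌊1024/16⌋ = 64.
Step 4: Compare |C| = 81 to 64: violated.
The claimed |C| lies above the Hamming bound, so no 4-ary code of length 5 with d ≥ 3 can have 81 codewords.


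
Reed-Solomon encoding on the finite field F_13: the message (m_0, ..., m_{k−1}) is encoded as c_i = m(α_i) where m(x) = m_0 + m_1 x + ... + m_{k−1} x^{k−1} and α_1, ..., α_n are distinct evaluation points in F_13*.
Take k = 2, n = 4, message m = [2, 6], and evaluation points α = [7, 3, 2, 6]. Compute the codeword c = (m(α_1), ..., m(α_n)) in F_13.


c = [5, 7, 1, 12]

Message polynomial: m(x) = 2 + 6·x (mod 13).
For each evaluation point α_i, compute m(α_i) mod 13:
  α_1 = 7: Horner steps 6 → 5, so m(7) = 5.
  α_2 = 3: Horner steps 6 → 7, so m(3) = 7.
  α_3 = 2: Horner steps 6 → 1, so m(2) = 1.
  α_4 = 6: Horner steps 6 → 12, so m(6) = 12.
Codeword c = [5, 7, 1, 12] ∈ F_13^4.
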